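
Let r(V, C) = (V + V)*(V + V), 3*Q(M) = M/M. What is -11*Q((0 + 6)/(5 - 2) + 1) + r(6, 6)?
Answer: 421/3 ≈ 140.33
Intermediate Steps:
Q(M) = 1/3 (Q(M) = (M/M)/3 = (1/3)*1 = 1/3)
r(V, C) = 4*V**2 (r(V, C) = (2*V)*(2*V) = 4*V**2)
-11*Q((0 + 6)/(5 - 2) + 1) + r(6, 6) = -11*1/3 + 4*6**2 = -11/3 + 4*36 = -11/3 + 144 = 421/3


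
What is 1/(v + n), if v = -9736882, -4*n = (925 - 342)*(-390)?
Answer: -2/19360079 ≈ -1.0331e-7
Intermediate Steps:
n = 113685/2 (n = -(925 - 342)*(-390)/4 = -583*(-390)/4 = -¼*(-227370) = 113685/2 ≈ 56843.)
1/(v + n) = 1/(-9736882 + 113685/2) = 1/(-19360079/2) = -2/19360079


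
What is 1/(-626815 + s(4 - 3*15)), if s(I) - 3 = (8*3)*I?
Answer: -1/627796 ≈ -1.5929e-6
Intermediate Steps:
s(I) = 3 + 24*I (s(I) = 3 + (8*3)*I = 3 + 24*I)
1/(-626815 + s(4 - 3*15)) = 1/(-626815 + (3 + 24*(4 - 3*15))) = 1/(-626815 + (3 + 24*(4 - 45))) = 1/(-626815 + (3 + 24*(-41))) = 1/(-626815 + (3 - 984)) = 1/(-626815 - 981) = 1/(-627796) = -1/627796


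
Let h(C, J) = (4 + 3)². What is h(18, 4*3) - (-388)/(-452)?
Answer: 5440/113 ≈ 48.142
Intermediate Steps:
h(C, J) = 49 (h(C, J) = 7² = 49)
h(18, 4*3) - (-388)/(-452) = 49 - (-388)/(-452) = 49 - (-388)*(-1)/452 = 49 - 1*97/113 = 49 - 97/113 = 5440/113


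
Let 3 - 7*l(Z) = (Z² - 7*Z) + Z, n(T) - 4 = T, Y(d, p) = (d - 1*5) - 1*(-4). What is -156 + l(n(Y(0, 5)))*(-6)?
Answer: -1164/7 ≈ -166.29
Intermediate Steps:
Y(d, p) = -1 + d (Y(d, p) = (d - 5) + 4 = (-5 + d) + 4 = -1 + d)
n(T) = 4 + T
l(Z) = 3/7 - Z²/7 + 6*Z/7 (l(Z) = 3/7 - ((Z² - 7*Z) + Z)/7 = 3/7 - (Z² - 6*Z)/7 = 3/7 + (-Z²/7 + 6*Z/7) = 3/7 - Z²/7 + 6*Z/7)
-156 + l(n(Y(0, 5)))*(-6) = -156 + (3/7 - (4 + (-1 + 0))²/7 + 6*(4 + (-1 + 0))/7)*(-6) = -156 + (3/7 - (4 - 1)²/7 + 6*(4 - 1)/7)*(-6) = -156 + (3/7 - ⅐*3² + (6/7)*3)*(-6) = -156 + (3/7 - ⅐*9 + 18/7)*(-6) = -156 + (3/7 - 9/7 + 18/7)*(-6) = -156 + (12/7)*(-6) = -156 - 72/7 = -1164/7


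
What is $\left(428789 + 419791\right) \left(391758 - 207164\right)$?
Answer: $156642776520$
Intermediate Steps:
$\left(428789 + 419791\right) \left(391758 - 207164\right) = 848580 \cdot 184594 = 156642776520$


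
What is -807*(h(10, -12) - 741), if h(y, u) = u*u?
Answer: 481779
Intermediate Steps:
h(y, u) = u²
-807*(h(10, -12) - 741) = -807*((-12)² - 741) = -807*(144 - 741) = -807*(-597) = 481779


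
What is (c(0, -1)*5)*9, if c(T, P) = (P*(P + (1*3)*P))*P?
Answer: -180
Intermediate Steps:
c(T, P) = 4*P³ (c(T, P) = (P*(P + 3*P))*P = (P*(4*P))*P = (4*P²)*P = 4*P³)
(c(0, -1)*5)*9 = ((4*(-1)³)*5)*9 = ((4*(-1))*5)*9 = -4*5*9 = -20*9 = -180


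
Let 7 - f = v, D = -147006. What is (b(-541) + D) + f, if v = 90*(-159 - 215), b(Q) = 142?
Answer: -113197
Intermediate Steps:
v = -33660 (v = 90*(-374) = -33660)
f = 33667 (f = 7 - 1*(-33660) = 7 + 33660 = 33667)
(b(-541) + D) + f = (142 - 147006) + 33667 = -146864 + 33667 = -113197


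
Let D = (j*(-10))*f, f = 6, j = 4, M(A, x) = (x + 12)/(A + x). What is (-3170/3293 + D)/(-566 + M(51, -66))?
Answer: 1983725/4629958 ≈ 0.42845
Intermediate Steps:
M(A, x) = (12 + x)/(A + x)
D = -240 (D = (4*(-10))*6 = -40*6 = -240)
(-3170/3293 + D)/(-566 + M(51, -66)) = (-3170/3293 - 240)/(-566 + (12 - 66)/(51 - 66)) = (-3170*1/3293 - 240)/(-566 - 54/(-15)) = (-3170/3293 - 240)/(-566 - 1/15*(-54)) = -793490/(3293*(-566 + 18/5)) = -793490/(3293*(-2812/5)) = -793490/3293*(-5/2812) = 1983725/4629958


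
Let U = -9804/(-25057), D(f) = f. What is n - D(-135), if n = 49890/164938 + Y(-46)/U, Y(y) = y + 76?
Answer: 28564725505/134754346 ≈ 211.98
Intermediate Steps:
Y(y) = 76 + y
U = 9804/25057 (U = -9804*(-1/25057) = 9804/25057 ≈ 0.39127)
n = 10372888795/134754346 (n = 49890/164938 + (76 - 46)/(9804/25057) = 49890*(1/164938) + 30*(25057/9804) = 24945/82469 + 125285/1634 = 10372888795/134754346 ≈ 76.976)
n - D(-135) = 10372888795/134754346 - 1*(-135) = 10372888795/134754346 + 135 = 28564725505/134754346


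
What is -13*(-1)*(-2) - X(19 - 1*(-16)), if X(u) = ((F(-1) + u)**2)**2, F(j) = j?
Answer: -1336362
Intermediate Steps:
X(u) = (-1 + u)**4 (X(u) = ((-1 + u)**2)**2 = (-1 + u)**4)
-13*(-1)*(-2) - X(19 - 1*(-16)) = -13*(-1)*(-2) - (-1 + (19 - 1*(-16)))**4 = 13*(-2) - (-1 + (19 + 16))**4 = -26 - (-1 + 35)**4 = -26 - 1*34**4 = -26 - 1*1336336 = -26 - 1336336 = -1336362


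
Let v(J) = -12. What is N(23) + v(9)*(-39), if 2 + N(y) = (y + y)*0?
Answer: 466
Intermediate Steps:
N(y) = -2 (N(y) = -2 + (y + y)*0 = -2 + (2*y)*0 = -2 + 0 = -2)
N(23) + v(9)*(-39) = -2 - 12*(-39) = -2 + 468 = 466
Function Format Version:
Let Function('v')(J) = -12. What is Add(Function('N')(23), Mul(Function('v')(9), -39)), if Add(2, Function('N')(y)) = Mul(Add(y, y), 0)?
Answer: 466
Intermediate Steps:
Function('N')(y) = -2 (Function('N')(y) = Add(-2, Mul(Add(y, y), 0)) = Add(-2, Mul(Mul(2, y), 0)) = Add(-2, 0) = -2)
Add(Function('N')(23), Mul(Function('v')(9), -39)) = Add(-2, Mul(-12, -39)) = Add(-2, 468) = 466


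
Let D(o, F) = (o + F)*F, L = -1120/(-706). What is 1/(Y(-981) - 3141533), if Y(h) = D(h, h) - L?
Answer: -353/429534843 ≈ -8.2182e-7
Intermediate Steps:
L = 560/353 (L = -1120*(-1/706) = 560/353 ≈ 1.5864)
D(o, F) = F*(F + o) (D(o, F) = (F + o)*F = F*(F + o))
Y(h) = -560/353 + 2*h² (Y(h) = h*(h + h) - 1*560/353 = h*(2*h) - 560/353 = 2*h² - 560/353 = -560/353 + 2*h²)
1/(Y(-981) - 3141533) = 1/((-560/353 + 2*(-981)²) - 3141533) = 1/((-560/353 + 2*962361) - 3141533) = 1/((-560/353 + 1924722) - 3141533) = 1/(679426306/353 - 3141533) = 1/(-429534843/353) = -353/429534843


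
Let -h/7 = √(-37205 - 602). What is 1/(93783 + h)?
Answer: 93783/8797103632 + 7*I*√37807/8797103632 ≈ 1.0661e-5 + 1.5472e-7*I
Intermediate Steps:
h = -7*I*√37807 (h = -7*√(-37205 - 602) = -7*I*√37807 ≈ -1361.1*I)
1/(93783 + h) = 1/(93783 - 7*I*√37807)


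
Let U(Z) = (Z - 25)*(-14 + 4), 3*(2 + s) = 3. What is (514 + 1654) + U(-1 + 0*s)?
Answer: 2428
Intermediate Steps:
s = -1 (s = -2 + (1/3)*3 = -2 + 1 = -1)
U(Z) = 250 - 10*Z (U(Z) = (-25 + Z)*(-10) = 250 - 10*Z)
(514 + 1654) + U(-1 + 0*s) = (514 + 1654) + (250 - 10*(-1 + 0*(-1))) = 2168 + (250 - 10*(-1 + 0)) = 2168 + (250 - 10*(-1)) = 2168 + (250 + 10) = 2168 + 260 = 2428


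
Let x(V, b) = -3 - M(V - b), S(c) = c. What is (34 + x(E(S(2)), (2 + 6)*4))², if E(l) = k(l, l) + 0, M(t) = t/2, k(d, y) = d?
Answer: 2116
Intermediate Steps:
M(t) = t/2 (M(t) = t*(½) = t/2)
E(l) = l (E(l) = l + 0 = l)
x(V, b) = -3 + b/2 - V/2 (x(V, b) = -3 - (V - b)/2 = -3 - (V/2 - b/2) = -3 + (b/2 - V/2) = -3 + b/2 - V/2)
(34 + x(E(S(2)), (2 + 6)*4))² = (34 + (-3 + ((2 + 6)*4)/2 - ½*2))² = (34 + (-3 + (8*4)/2 - 1))² = (34 + (-3 + (½)*32 - 1))² = (34 + (-3 + 16 - 1))² = (34 + 12)² = 46² = 2116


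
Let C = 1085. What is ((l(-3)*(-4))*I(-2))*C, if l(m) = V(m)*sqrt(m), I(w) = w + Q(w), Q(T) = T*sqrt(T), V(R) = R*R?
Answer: -78120*sqrt(6) + 78120*I*sqrt(3) ≈ -1.9135e+5 + 1.3531e+5*I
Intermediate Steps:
V(R) = R**2
Q(T) = T**(3/2)
I(w) = w + w**(3/2)
l(m) = m**(5/2) (l(m) = m**2*sqrt(m) = m**(5/2))
((l(-3)*(-4))*I(-2))*C = (((-3)**(5/2)*(-4))*(-2 + (-2)**(3/2)))*1085 = (((9*I*sqrt(3))*(-4))*(-2 - 2*I*sqrt(2)))*1085 = ((-36*I*sqrt(3))*(-2 - 2*I*sqrt(2)))*1085 = -36*I*sqrt(3)*(-2 - 2*I*sqrt(2))*1085 = -39060*I*sqrt(3)*(-2 - 2*I*sqrt(2))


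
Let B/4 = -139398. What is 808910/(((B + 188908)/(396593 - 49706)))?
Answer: -140300181585/184342 ≈ -7.6109e+5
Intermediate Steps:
B = -557592 (B = 4*(-139398) = -557592)
808910/(((B + 188908)/(396593 - 49706))) = 808910/(((-557592 + 188908)/(396593 - 49706))) = 808910/((-368684/346887)) = 808910/((-368684*1/346887)) = 808910/(-368684/346887) = 808910*(-346887/368684) = -140300181585/184342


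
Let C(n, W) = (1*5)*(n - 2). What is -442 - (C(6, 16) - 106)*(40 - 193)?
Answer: -13600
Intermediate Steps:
C(n, W) = -10 + 5*n (C(n, W) = 5*(-2 + n) = -10 + 5*n)
-442 - (C(6, 16) - 106)*(40 - 193) = -442 - ((-10 + 5*6) - 106)*(40 - 193) = -442 - ((-10 + 30) - 106)*(-153) = -442 - (20 - 106)*(-153) = -442 - (-86)*(-153) = -442 - 1*13158 = -442 - 13158 = -13600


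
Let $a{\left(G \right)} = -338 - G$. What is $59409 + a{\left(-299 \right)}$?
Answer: $59370$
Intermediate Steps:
$59409 + a{\left(-299 \right)} = 59409 - 39 = 59370$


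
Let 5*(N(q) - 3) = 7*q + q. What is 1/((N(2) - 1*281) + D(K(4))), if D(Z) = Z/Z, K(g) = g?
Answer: -5/1369 ≈ -0.0036523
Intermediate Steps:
D(Z) = 1
N(q) = 3 + 8*q/5 (N(q) = 3 + (7*q + q)/5 = 3 + (8*q)/5 = 3 + 8*q/5)
1/((N(2) - 1*281) + D(K(4))) = 1/(((3 + (8/5)*2) - 1*281) + 1) = 1/(((3 + 16/5) - 281) + 1) = 1/((31/5 - 281) + 1) = 1/(-1374/5 + 1) = 1/(-1369/5) = -5/1369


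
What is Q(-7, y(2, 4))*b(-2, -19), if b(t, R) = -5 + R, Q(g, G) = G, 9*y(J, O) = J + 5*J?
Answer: -32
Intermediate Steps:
y(J, O) = 2*J/3 (y(J, O) = (J + 5*J)/9 = (6*J)/9 = 2*J/3)
Q(-7, y(2, 4))*b(-2, -19) = ((⅔)*2)*(-5 - 19) = (4/3)*(-24) = -32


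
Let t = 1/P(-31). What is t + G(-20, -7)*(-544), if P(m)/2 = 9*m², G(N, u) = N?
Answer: 188202241/17298 ≈ 10880.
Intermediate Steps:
P(m) = 18*m² (P(m) = 2*(9*m²) = 18*m²)
t = 1/17298 (t = 1/(18*(-31)²) = 1/(18*961) = 1/17298 ≈ 5.7810e-5)
t + G(-20, -7)*(-544) = 1/17298 - 20*(-544) = 1/17298 + 10880 = 188202241/17298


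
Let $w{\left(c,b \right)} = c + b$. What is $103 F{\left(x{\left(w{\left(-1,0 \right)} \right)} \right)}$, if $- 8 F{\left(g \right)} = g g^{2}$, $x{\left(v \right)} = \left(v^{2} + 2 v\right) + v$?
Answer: $103$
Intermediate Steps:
$w{\left(c,b \right)} = b + c$
$x{\left(v \right)} = v^{2} + 3 v$
$F{\left(g \right)} = - \frac{g^{3}}{8}$ ($F{\left(g \right)} = - \frac{g g^{2}}{8} = - \frac{g^{3}}{8}$)
$103 F{\left(x{\left(w{\left(-1,0 \right)} \right)} \right)} = 103 \left(- \frac{\left(\left(0 - 1\right) \left(3 + \left(0 - 1\right)\right)\right)^{3}}{8}\right) = 103 \left(- \frac{\left(- (3 - 1)\right)^{3}}{8}\right) = 103 \left(- \frac{\left(\left(-1\right) 2\right)^{3}}{8}\right) = 103 \left(- \frac{\left(-2\right)^{3}}{8}\right) = 103 \left(\left(- \frac{1}{8}\right) \left(-8\right)\right) = 103 \cdot 1 = 103$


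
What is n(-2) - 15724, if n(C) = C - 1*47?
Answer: -15773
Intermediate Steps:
n(C) = -47 + C (n(C) = C - 47 = -47 + C)
n(-2) - 15724 = (-47 - 2) - 15724 = -49 - 15724 = -15773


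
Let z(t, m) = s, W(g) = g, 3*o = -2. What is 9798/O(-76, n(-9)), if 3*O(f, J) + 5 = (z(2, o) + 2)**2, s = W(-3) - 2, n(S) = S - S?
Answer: 14697/2 ≈ 7348.5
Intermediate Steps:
o = -2/3 (o = (1/3)*(-2) = -2/3 ≈ -0.66667)
n(S) = 0
s = -5 (s = -3 - 2 = -5)
z(t, m) = -5
O(f, J) = 4/3 (O(f, J) = -5/3 + (-5 + 2)**2/3 = -5/3 + (1/3)*(-3)**2 = -5/3 + (1/3)*9 = -5/3 + 3 = 4/3)
9798/O(-76, n(-9)) = 9798/(4/3) = 9798*(3/4) = 14697/2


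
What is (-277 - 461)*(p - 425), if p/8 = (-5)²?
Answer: 166050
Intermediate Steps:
p = 200 (p = 8*(-5)² = 8*25 = 200)
(-277 - 461)*(p - 425) = (-277 - 461)*(200 - 425) = -738*(-225) = 166050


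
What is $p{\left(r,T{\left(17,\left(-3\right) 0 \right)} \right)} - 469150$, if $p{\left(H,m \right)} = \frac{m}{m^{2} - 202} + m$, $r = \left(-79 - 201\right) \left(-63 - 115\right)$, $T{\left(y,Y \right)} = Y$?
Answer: $-469150$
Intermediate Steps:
$r = 49840$ ($r = \left(-280\right) \left(-178\right) = 49840$)
$p{\left(H,m \right)} = m + \frac{m}{-202 + m^{2}}$ ($p{\left(H,m \right)} = \frac{m}{-202 + m^{2}} + m = m + \frac{m}{-202 + m^{2}}$)
$p{\left(r,T{\left(17,\left(-3\right) 0 \right)} \right)} - 469150 = \frac{\left(-3\right) 0 \left(-201 + \left(\left(-3\right) 0\right)^{2}\right)}{-202 + \left(\left(-3\right) 0\right)^{2}} - 469150 = \frac{0 \left(-201 + 0^{2}\right)}{-202 + 0^{2}} - 469150 = \frac{0 \left(-201 + 0\right)}{-202 + 0} - 469150 = 0 \frac{1}{-202} \left(-201\right) - 469150 = 0 \left(- \frac{1}{202}\right) \left(-201\right) - 469150 = 0 - 469150 = -469150$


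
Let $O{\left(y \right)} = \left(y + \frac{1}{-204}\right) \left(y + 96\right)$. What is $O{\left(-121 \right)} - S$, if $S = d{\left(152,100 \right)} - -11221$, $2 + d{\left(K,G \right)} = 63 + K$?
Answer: $- \frac{1715411}{204} \approx -8408.9$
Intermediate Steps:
$d{\left(K,G \right)} = 61 + K$ ($d{\left(K,G \right)} = -2 + \left(63 + K\right) = 61 + K$)
$O{\left(y \right)} = \left(96 + y\right) \left(- \frac{1}{204} + y\right)$ ($O{\left(y \right)} = \left(y - \frac{1}{204}\right) \left(96 + y\right) = \left(- \frac{1}{204} + y\right) \left(96 + y\right) = \left(96 + y\right) \left(- \frac{1}{204} + y\right)$)
$S = 11434$ ($S = \left(61 + 152\right) - -11221 = 213 + 11221 = 11434$)
$O{\left(-121 \right)} - S = \left(- \frac{8}{17} + \left(-121\right)^{2} + \frac{19583}{204} \left(-121\right)\right) - 11434 = \left(- \frac{8}{17} + 14641 - \frac{2369543}{204}\right) - 11434 = \frac{617125}{204} - 11434 = - \frac{1715411}{204}$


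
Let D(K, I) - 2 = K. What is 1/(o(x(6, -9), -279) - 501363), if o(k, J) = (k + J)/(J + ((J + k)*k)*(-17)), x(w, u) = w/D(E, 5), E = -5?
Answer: -9833/4929902098 ≈ -1.9946e-6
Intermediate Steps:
D(K, I) = 2 + K
x(w, u) = -w/3 (x(w, u) = w/(2 - 5) = w/(-3) = w*(-1/3) = -w/3)
o(k, J) = (J + k)/(J - 17*k*(J + k)) (o(k, J) = (J + k)/(J + (k*(J + k))*(-17)) = (J + k)/(J - 17*k*(J + k)))
1/(o(x(6, -9), -279) - 501363) = 1/((-1*(-279) - (-1)*6/3)/(-1*(-279) + 17*(-1/3*6)**2 + 17*(-279)*(-1/3*6)) - 501363) = 1/((279 - 1*(-2))/(279 + 17*(-2)**2 + 17*(-279)*(-2)) - 501363) = 1/((279 + 2)/(279 + 17*4 + 9486) - 501363) = 1/(281/(279 + 68 + 9486) - 501363) = 1/(281/9833 - 501363) = 1/(-4929902098/9833) = -9833/4929902098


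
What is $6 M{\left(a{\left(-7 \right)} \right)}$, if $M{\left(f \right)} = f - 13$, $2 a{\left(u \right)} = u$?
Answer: $-99$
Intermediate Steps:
$a{\left(u \right)} = \frac{u}{2}$
$M{\left(f \right)} = -13 + f$ ($M{\left(f \right)} = f - 13 = -13 + f$)
$6 M{\left(a{\left(-7 \right)} \right)} = 6 \left(-13 + \frac{1}{2} \left(-7\right)\right) = 6 \left(-13 - \frac{7}{2}\right) = 6 \left(- \frac{33}{2}\right) = -99$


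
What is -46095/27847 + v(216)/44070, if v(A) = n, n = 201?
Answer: -675269801/409072430 ≈ -1.6507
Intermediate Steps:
v(A) = 201
-46095/27847 + v(216)/44070 = -46095/27847 + 201/44070 = -46095*1/27847 + 201*(1/44070) = -46095/27847 + 67/14690 = -675269801/409072430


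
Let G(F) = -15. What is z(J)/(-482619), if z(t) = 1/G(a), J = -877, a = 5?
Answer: 1/7239285 ≈ 1.3814e-7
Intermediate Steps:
z(t) = -1/15 (z(t) = 1/(-15) = -1/15)
z(J)/(-482619) = -1/15/(-482619) = -1/15*(-1/482619) = 1/7239285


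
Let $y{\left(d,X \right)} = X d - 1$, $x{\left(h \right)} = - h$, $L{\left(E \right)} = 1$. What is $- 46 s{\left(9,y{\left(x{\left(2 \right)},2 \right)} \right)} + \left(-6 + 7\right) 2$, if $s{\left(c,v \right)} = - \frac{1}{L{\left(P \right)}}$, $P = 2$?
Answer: $48$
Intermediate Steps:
$y{\left(d,X \right)} = -1 + X d$
$s{\left(c,v \right)} = -1$ ($s{\left(c,v \right)} = - 1^{-1} = \left(-1\right) 1 = -1$)
$- 46 s{\left(9,y{\left(x{\left(2 \right)},2 \right)} \right)} + \left(-6 + 7\right) 2 = \left(-46\right) \left(-1\right) + \left(-6 + 7\right) 2 = 46 + 1 \cdot 2 = 46 + 2 = 48$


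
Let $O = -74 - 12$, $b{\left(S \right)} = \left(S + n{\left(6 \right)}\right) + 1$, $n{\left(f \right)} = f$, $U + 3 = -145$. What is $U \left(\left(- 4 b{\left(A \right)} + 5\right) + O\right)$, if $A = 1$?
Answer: $16724$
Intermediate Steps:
$U = -148$ ($U = -3 - 145 = -148$)
$b{\left(S \right)} = 7 + S$ ($b{\left(S \right)} = \left(S + 6\right) + 1 = \left(6 + S\right) + 1 = 7 + S$)
$O = -86$
$U \left(\left(- 4 b{\left(A \right)} + 5\right) + O\right) = - 148 \left(\left(- 4 \left(7 + 1\right) + 5\right) - 86\right) = - 148 \left(\left(\left(-4\right) 8 + 5\right) - 86\right) = - 148 \left(\left(-32 + 5\right) - 86\right) = - 148 \left(-27 - 86\right) = \left(-148\right) \left(-113\right) = 16724$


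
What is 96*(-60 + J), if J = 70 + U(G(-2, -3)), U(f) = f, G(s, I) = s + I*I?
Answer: 1632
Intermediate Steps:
G(s, I) = s + I²
J = 77 (J = 70 + (-2 + (-3)²) = 70 + (-2 + 9) = 70 + 7 = 77)
96*(-60 + J) = 96*(-60 + 77) = 96*17 = 1632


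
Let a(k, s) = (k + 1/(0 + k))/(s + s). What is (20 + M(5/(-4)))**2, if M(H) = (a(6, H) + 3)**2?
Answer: 20830096/50625 ≈ 411.46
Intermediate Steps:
a(k, s) = (k + 1/k)/(2*s) (a(k, s) = (k + 1/k)/((2*s)) = (k + 1/k)*(1/(2*s)) = (k + 1/k)/(2*s))
M(H) = (3 + 37/(12*H))**2 (M(H) = ((1/2)*(1 + 6**2)/(6*H) + 3)**2 = ((1/2)*(1/6)*(1 + 36)/H + 3)**2 = ((1/2)*(1/6)*37/H + 3)**2 = (37/(12*H) + 3)**2 = (3 + 37/(12*H))**2)
(20 + M(5/(-4)))**2 = (20 + (37 + 36*(5/(-4)))**2/(144*(5/(-4))**2))**2 = (20 + (37 + 36*(5*(-1/4)))**2/(144*(5*(-1/4))**2))**2 = (20 + (37 + 36*(-5/4))**2/(144*(-5/4)**2))**2 = (20 + (1/144)*(16/25)*(37 - 45)**2)**2 = (20 + (1/144)*(16/25)*(-8)**2)**2 = (20 + (1/144)*(16/25)*64)**2 = (20 + 64/225)**2 = (4564/225)**2 = 20830096/50625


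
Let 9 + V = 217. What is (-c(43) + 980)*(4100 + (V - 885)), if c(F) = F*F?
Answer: -2974587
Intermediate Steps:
V = 208 (V = -9 + 217 = 208)
c(F) = F²
(-c(43) + 980)*(4100 + (V - 885)) = (-1*43² + 980)*(4100 + (208 - 885)) = (-1*1849 + 980)*(4100 - 677) = (-1849 + 980)*3423 = -869*3423 = -2974587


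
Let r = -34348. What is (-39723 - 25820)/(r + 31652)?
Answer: 65543/2696 ≈ 24.311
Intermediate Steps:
(-39723 - 25820)/(r + 31652) = (-39723 - 25820)/(-34348 + 31652) = -65543/(-2696) = -65543*(-1/2696) = 65543/2696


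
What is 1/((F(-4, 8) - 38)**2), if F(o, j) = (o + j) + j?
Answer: 1/676 ≈ 0.0014793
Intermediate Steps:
F(o, j) = o + 2*j (F(o, j) = (j + o) + j = o + 2*j)
1/((F(-4, 8) - 38)**2) = 1/(((-4 + 2*8) - 38)**2) = 1/(((-4 + 16) - 38)**2) = 1/((12 - 38)**2) = 1/((-26)**2) = 1/676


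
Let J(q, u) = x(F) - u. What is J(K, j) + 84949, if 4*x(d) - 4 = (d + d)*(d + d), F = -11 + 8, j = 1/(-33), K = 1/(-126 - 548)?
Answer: 2803648/33 ≈ 84959.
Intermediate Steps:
K = -1/674 (K = 1/(-674) = -1/674 ≈ -0.0014837)
j = -1/33 ≈ -0.030303
F = -3
x(d) = 1 + d² (x(d) = 1 + ((d + d)*(d + d))/4 = 1 + ((2*d)*(2*d))/4 = 1 + (4*d²)/4 = 1 + d²)
J(q, u) = 10 - u (J(q, u) = (1 + (-3)²) - u = (1 + 9) - u = 10 - u)
J(K, j) + 84949 = (10 - 1*(-1/33)) + 84949 = (10 + 1/33) + 84949 = 331/33 + 84949 = 2803648/33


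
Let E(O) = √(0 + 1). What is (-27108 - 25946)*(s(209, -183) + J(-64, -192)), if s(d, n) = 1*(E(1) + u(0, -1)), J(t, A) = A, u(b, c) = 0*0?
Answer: 10133314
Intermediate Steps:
E(O) = 1 (E(O) = √1 = 1)
u(b, c) = 0
s(d, n) = 1 (s(d, n) = 1*(1 + 0) = 1*1 = 1)
(-27108 - 25946)*(s(209, -183) + J(-64, -192)) = (-27108 - 25946)*(1 - 192) = -53054*(-191) = 10133314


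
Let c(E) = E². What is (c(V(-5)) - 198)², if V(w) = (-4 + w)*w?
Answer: 3337929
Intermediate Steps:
V(w) = w*(-4 + w)
(c(V(-5)) - 198)² = ((-5*(-4 - 5))² - 198)² = ((-5*(-9))² - 198)² = (45² - 198)² = (2025 - 198)² = 1827² = 3337929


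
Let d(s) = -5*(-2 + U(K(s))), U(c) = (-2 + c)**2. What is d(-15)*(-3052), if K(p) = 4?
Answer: 30520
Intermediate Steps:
d(s) = -10 (d(s) = -5*(-2 + (-2 + 4)**2) = -5*(-2 + 2**2) = -5*(-2 + 4) = -5*2 = -10)
d(-15)*(-3052) = -10*(-3052) = 30520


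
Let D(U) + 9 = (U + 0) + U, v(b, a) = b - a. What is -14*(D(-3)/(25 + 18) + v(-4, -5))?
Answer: -392/43 ≈ -9.1163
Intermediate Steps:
D(U) = -9 + 2*U (D(U) = -9 + ((U + 0) + U) = -9 + (U + U) = -9 + 2*U)
-14*(D(-3)/(25 + 18) + v(-4, -5)) = -14*((-9 + 2*(-3))/(25 + 18) + (-4 - 1*(-5))) = -14*((-9 - 6)/43 + (-4 + 5)) = -14*((1/43)*(-15) + 1) = -14*(-15/43 + 1) = -14*28/43 = -392/43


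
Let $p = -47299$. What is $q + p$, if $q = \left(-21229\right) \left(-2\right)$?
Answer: $-4841$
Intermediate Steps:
$q = 42458$
$q + p = 42458 - 47299 = -4841$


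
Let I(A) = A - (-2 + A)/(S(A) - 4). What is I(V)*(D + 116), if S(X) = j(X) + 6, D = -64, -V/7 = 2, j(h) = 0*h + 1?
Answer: -1352/3 ≈ -450.67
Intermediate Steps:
j(h) = 1 (j(h) = 0 + 1 = 1)
V = -14 (V = -7*2 = -14)
S(X) = 7 (S(X) = 1 + 6 = 7)
I(A) = ⅔ + 2*A/3 (I(A) = A - (-2 + A)/(7 - 4) = A - (-2 + A)/3 = A - (-⅔ + A/3) = A + (⅔ - A/3) = ⅔ + 2*A/3)
I(V)*(D + 116) = (⅔ + (⅔)*(-14))*(-64 + 116) = (⅔ - 28/3)*52 = -26/3*52 = -1352/3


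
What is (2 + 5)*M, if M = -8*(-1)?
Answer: 56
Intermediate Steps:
M = 8
(2 + 5)*M = (2 + 5)*8 = 7*8 = 56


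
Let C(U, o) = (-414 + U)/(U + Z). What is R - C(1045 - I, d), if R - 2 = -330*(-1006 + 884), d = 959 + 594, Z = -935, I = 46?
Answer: 2576183/64 ≈ 40253.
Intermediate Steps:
d = 1553
C(U, o) = (-414 + U)/(-935 + U) (C(U, o) = (-414 + U)/(U - 935) = (-414 + U)/(-935 + U))
R = 40262 (R = 2 - 330*(-1006 + 884) = 2 - 330*(-122) = 2 + 40260 = 40262)
R - C(1045 - I, d) = 40262 - (-414 + (1045 - 1*46))/(-935 + (1045 - 1*46)) = 40262 - (-414 + (1045 - 46))/(-935 + (1045 - 46)) = 40262 - (-414 + 999)/(-935 + 999) = 40262 - 585/64 = 2576183/64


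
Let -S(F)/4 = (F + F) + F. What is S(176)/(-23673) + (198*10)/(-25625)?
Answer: 483164/40441375 ≈ 0.011947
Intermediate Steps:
S(F) = -12*F (S(F) = -4*((F + F) + F) = -4*(2*F + F) = -12*F)
S(176)/(-23673) + (198*10)/(-25625) = -12*176/(-23673) + (198*10)/(-25625) = -2112*(-1/23673) + 1980*(-1/25625) = 704/7891 - 396/5125 = 483164/40441375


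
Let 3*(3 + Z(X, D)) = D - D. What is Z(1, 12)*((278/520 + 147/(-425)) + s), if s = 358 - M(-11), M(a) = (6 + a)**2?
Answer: -22090413/22100 ≈ -999.57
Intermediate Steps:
Z(X, D) = -3 (Z(X, D) = -3 + (D - D)/3 = -3 + (1/3)*0 = -3 + 0 = -3)
s = 333 (s = 358 - (6 - 11)**2 = 358 - 1*(-5)**2 = 358 - 1*25 = 358 - 25 = 333)
Z(1, 12)*((278/520 + 147/(-425)) + s) = -3*((278/520 + 147/(-425)) + 333) = -3*((278*(1/520) + 147*(-1/425)) + 333) = -3*((139/260 - 147/425) + 333) = -3*(4171/22100 + 333) = -3*7363471/22100 = -22090413/22100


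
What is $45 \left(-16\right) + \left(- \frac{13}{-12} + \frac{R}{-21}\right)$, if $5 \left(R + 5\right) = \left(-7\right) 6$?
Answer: $- \frac{100559}{140} \approx -718.28$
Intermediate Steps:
$R = - \frac{67}{5}$ ($R = -5 + \frac{\left(-7\right) 6}{5} = -5 + \frac{1}{5} \left(-42\right) = -5 - \frac{42}{5} = - \frac{67}{5} \approx -13.4$)
$45 \left(-16\right) + \left(- \frac{13}{-12} + \frac{R}{-21}\right) = 45 \left(-16\right) - \left(- \frac{67}{105} - \frac{13}{12}\right) = -720 - - \frac{241}{140} = -720 + \left(\frac{13}{12} + \frac{67}{105}\right) = -720 + \frac{241}{140} = - \frac{100559}{140}$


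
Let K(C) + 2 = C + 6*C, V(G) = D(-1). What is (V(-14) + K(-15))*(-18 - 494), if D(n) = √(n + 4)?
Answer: 54784 - 512*√3 ≈ 53897.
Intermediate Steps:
D(n) = √(4 + n)
V(G) = √3 (V(G) = √(4 - 1) = √3)
K(C) = -2 + 7*C (K(C) = -2 + (C + 6*C) = -2 + 7*C)
(V(-14) + K(-15))*(-18 - 494) = (√3 + (-2 + 7*(-15)))*(-18 - 494) = (√3 + (-2 - 105))*(-512) = (√3 - 107)*(-512) = (-107 + √3)*(-512) = 54784 - 512*√3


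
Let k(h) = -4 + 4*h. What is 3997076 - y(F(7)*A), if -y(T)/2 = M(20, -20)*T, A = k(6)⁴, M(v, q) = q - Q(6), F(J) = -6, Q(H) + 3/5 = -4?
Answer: 33565076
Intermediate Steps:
Q(H) = -23/5 (Q(H) = -⅗ - 4 = -23/5)
M(v, q) = 23/5 + q (M(v, q) = q - 1*(-23/5) = q + 23/5 = 23/5 + q)
A = 160000 (A = (-4 + 4*6)⁴ = (-4 + 24)⁴ = 20⁴ = 160000)
y(T) = 154*T/5 (y(T) = -2*(23/5 - 20)*T = -(-154)*T/5 = 154*T/5)
3997076 - y(F(7)*A) = 3997076 - 154*(-6*160000)/5 = 3997076 - 154*(-960000)/5 = 3997076 - 1*(-29568000) = 3997076 + 29568000 = 33565076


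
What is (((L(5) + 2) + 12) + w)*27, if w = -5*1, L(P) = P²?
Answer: 918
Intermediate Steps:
w = -5
(((L(5) + 2) + 12) + w)*27 = (((5² + 2) + 12) - 5)*27 = (((25 + 2) + 12) - 5)*27 = ((27 + 12) - 5)*27 = (39 - 5)*27 = 34*27 = 918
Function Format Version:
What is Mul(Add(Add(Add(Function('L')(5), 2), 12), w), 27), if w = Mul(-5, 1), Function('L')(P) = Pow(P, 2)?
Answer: 918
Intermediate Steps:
w = -5
Mul(Add(Add(Add(Function('L')(5), 2), 12), w), 27) = Mul(Add(Add(Add(Pow(5, 2), 2), 12), -5), 27) = Mul(Add(Add(Add(25, 2), 12), -5), 27) = Mul(Add(Add(27, 12), -5), 27) = Mul(Add(39, -5), 27) = Mul(34, 27) = 918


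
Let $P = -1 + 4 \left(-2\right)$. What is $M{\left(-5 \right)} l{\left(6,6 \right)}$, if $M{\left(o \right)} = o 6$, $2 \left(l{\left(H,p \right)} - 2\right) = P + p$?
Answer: $-15$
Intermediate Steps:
$P = -9$ ($P = -1 - 8 = -9$)
$l{\left(H,p \right)} = - \frac{5}{2} + \frac{p}{2}$ ($l{\left(H,p \right)} = 2 + \frac{-9 + p}{2} = 2 + \left(- \frac{9}{2} + \frac{p}{2}\right) = - \frac{5}{2} + \frac{p}{2}$)
$M{\left(o \right)} = 6 o$
$M{\left(-5 \right)} l{\left(6,6 \right)} = 6 \left(-5\right) \left(- \frac{5}{2} + \frac{1}{2} \cdot 6\right) = - 30 \left(- \frac{5}{2} + 3\right) = \left(-30\right) \frac{1}{2} = -15$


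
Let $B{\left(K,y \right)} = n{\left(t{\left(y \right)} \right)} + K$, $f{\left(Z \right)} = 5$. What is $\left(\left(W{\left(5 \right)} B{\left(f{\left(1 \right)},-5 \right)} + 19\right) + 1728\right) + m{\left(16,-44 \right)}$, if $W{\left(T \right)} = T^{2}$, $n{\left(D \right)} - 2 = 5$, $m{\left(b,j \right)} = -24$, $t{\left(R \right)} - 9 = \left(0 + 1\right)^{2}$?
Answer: $2023$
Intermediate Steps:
$t{\left(R \right)} = 10$ ($t{\left(R \right)} = 9 + \left(0 + 1\right)^{2} = 9 + 1^{2} = 9 + 1 = 10$)
$n{\left(D \right)} = 7$ ($n{\left(D \right)} = 2 + 5 = 7$)
$B{\left(K,y \right)} = 7 + K$
$\left(\left(W{\left(5 \right)} B{\left(f{\left(1 \right)},-5 \right)} + 19\right) + 1728\right) + m{\left(16,-44 \right)} = \left(\left(5^{2} \left(7 + 5\right) + 19\right) + 1728\right) - 24 = \left(\left(25 \cdot 12 + 19\right) + 1728\right) - 24 = \left(\left(300 + 19\right) + 1728\right) - 24 = \left(319 + 1728\right) - 24 = 2047 - 24 = 2023$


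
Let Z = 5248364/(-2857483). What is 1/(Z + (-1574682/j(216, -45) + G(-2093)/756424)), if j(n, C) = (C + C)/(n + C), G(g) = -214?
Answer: 5403671801980/16167213042422414439 ≈ 3.3424e-7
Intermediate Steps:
j(n, C) = 2*C/(C + n) (j(n, C) = (2*C)/(C + n) = 2*C/(C + n))
Z = -5248364/2857483 (Z = 5248364*(-1/2857483) = -5248364/2857483 ≈ -1.8367)
1/(Z + (-1574682/j(216, -45) + G(-2093)/756424)) = 1/(-5248364/2857483 + (-1574682/(2*(-45)/(-45 + 216)) - 214/756424)) = 1/(-5248364/2857483 + (-1574682/(2*(-45)/171) - 214*1/756424)) = 1/(-5248364/2857483 + (-1574682/(2*(-45)*(1/171)) - 107/378212)) = 1/(-5248364/2857483 + (-1574682/(-10/19) - 107/378212)) = 1/(-5248364/2857483 + (-1574682*(-19/10) - 107/378212)) = 1/(-5248364/2857483 + (14959479/5 - 107/378212)) = 1/(-5248364/2857483 + 5657854471013/1891060) = 1/(16167213042422414439/5403671801980) = 5403671801980/16167213042422414439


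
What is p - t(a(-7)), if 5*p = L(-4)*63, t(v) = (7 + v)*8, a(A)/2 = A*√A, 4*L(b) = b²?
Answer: -28/5 + 112*I*√7 ≈ -5.6 + 296.32*I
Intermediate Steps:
L(b) = b²/4
a(A) = 2*A^(3/2) (a(A) = 2*(A*√A) = 2*A^(3/2))
t(v) = 56 + 8*v
p = 252/5 (p = (((¼)*(-4)²)*63)/5 = (((¼)*16)*63)/5 = (4*63)/5 = (⅕)*252 = 252/5 ≈ 50.400)
p - t(a(-7)) = 252/5 - (56 + 8*(2*(-7)^(3/2))) = 252/5 - (56 + 8*(2*(-7*I*√7))) = 252/5 - (56 + 8*(-14*I*√7)) = 252/5 - (56 - 112*I*√7) = 252/5 + (-56 + 112*I*√7) = -28/5 + 112*I*√7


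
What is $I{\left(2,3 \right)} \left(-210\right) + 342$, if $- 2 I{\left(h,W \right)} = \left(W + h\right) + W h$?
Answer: $1497$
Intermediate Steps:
$I{\left(h,W \right)} = - \frac{W}{2} - \frac{h}{2} - \frac{W h}{2}$ ($I{\left(h,W \right)} = - \frac{\left(W + h\right) + W h}{2} = - \frac{W + h + W h}{2} = - \frac{W}{2} - \frac{h}{2} - \frac{W h}{2}$)
$I{\left(2,3 \right)} \left(-210\right) + 342 = \left(\left(- \frac{1}{2}\right) 3 - 1 - \frac{3}{2} \cdot 2\right) \left(-210\right) + 342 = \left(- \frac{3}{2} - 1 - 3\right) \left(-210\right) + 342 = \left(- \frac{11}{2}\right) \left(-210\right) + 342 = 1155 + 342 = 1497$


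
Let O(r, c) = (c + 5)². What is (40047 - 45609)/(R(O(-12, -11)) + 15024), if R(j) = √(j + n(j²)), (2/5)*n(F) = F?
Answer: -773736/2089975 + 309*√91/2089975 ≈ -0.36880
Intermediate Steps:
n(F) = 5*F/2
O(r, c) = (5 + c)²
R(j) = √(j + 5*j²/2)
(40047 - 45609)/(R(O(-12, -11)) + 15024) = (40047 - 45609)/(√2*√((5 - 11)²*(2 + 5*(5 - 11)²))/2 + 15024) = -5562/(√2*√((-6)²*(2 + 5*(-6)²))/2 + 15024) = -5562/(√2*√(36*(2 + 5*36))/2 + 15024) = -5562/(√2*√(36*(2 + 180))/2 + 15024) = -5562/(√2*√(36*182)/2 + 15024) = -5562/(√2*√6552/2 + 15024) = -5562/(√2*(6*√182)/2 + 15024) = -5562/(6*√91 + 15024) = -5562/(15024 + 6*√91)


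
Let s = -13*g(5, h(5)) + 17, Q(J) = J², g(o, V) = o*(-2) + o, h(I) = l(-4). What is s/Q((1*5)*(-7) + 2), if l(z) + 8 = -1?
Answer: 82/1089 ≈ 0.075298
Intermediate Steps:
l(z) = -9 (l(z) = -8 - 1 = -9)
h(I) = -9
g(o, V) = -o (g(o, V) = -2*o + o = -o)
s = 82 (s = -(-13)*5 + 17 = -13*(-5) + 17 = 65 + 17 = 82)
s/Q((1*5)*(-7) + 2) = 82/(((1*5)*(-7) + 2)²) = 82/((5*(-7) + 2)²) = 82/((-35 + 2)²) = 82/((-33)²) = 82/1089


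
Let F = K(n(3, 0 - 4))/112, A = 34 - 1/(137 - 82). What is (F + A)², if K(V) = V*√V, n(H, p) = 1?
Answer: 43841240689/37945600 ≈ 1155.4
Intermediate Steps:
K(V) = V^(3/2)
A = 1869/55 (A = 34 - 1/55 = 1869/55 ≈ 33.982)
F = 1/112 (F = 1^(3/2)/112 = 1*(1/112) = 1/112 ≈ 0.0089286)
(F + A)² = (1/112 + 1869/55)² = (209383/6160)² = 43841240689/37945600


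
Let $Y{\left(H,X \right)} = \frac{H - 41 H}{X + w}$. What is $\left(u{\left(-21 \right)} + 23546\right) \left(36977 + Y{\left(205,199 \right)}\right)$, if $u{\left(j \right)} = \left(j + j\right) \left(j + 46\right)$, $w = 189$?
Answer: $\frac{80641838624}{97} \approx 8.3136 \cdot 10^{8}$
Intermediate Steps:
$u{\left(j \right)} = 2 j \left(46 + j\right)$
$Y{\left(H,X \right)} = - \frac{40 H}{189 + X}$ ($Y{\left(H,X \right)} = \frac{H - 41 H}{X + 189} = \frac{\left(-40\right) H}{189 + X} = - \frac{40 H}{189 + X}$)
$\left(u{\left(-21 \right)} + 23546\right) \left(36977 + Y{\left(205,199 \right)}\right) = \left(2 \left(-21\right) \left(46 - 21\right) + 23546\right) \left(36977 - \frac{8200}{189 + 199}\right) = \left(2 \left(-21\right) 25 + 23546\right) \left(36977 - \frac{8200}{388}\right) = \left(-1050 + 23546\right) \left(36977 - 8200 \cdot \frac{1}{388}\right) = 22496 \left(36977 - \frac{2050}{97}\right) = 22496 \cdot \frac{3584719}{97} = \frac{80641838624}{97}$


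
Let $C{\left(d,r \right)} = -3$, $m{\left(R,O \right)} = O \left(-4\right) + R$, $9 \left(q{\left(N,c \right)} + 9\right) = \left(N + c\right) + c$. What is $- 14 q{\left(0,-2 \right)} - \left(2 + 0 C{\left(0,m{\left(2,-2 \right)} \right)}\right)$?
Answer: $\frac{1172}{9} \approx 130.22$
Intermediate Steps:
$q{\left(N,c \right)} = -9 + \frac{N}{9} + \frac{2 c}{9}$ ($q{\left(N,c \right)} = -9 + \frac{\left(N + c\right) + c}{9} = -9 + \frac{N + 2 c}{9} = -9 + \left(\frac{N}{9} + \frac{2 c}{9}\right) = -9 + \frac{N}{9} + \frac{2 c}{9}$)
$m{\left(R,O \right)} = R - 4 O$ ($m{\left(R,O \right)} = - 4 O + R = R - 4 O$)
$- 14 q{\left(0,-2 \right)} - \left(2 + 0 C{\left(0,m{\left(2,-2 \right)} \right)}\right) = - 14 \left(-9 + \frac{1}{9} \cdot 0 + \frac{2}{9} \left(-2\right)\right) + \left(-2 + 0 \left(-3\right)\right) = - 14 \left(-9 + 0 - \frac{4}{9}\right) + \left(-2 + 0\right) = \left(-14\right) \left(- \frac{85}{9}\right) - 2 = \frac{1190}{9} - 2 = \frac{1172}{9}$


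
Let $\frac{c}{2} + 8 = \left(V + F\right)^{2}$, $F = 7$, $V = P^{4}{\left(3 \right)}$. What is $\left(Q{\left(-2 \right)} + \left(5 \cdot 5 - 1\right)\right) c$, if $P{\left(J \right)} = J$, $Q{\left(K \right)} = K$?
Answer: $340384$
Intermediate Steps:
$V = 81$ ($V = 3^{4} = 81$)
$c = 15472$ ($c = -16 + 2 \left(81 + 7\right)^{2} = -16 + 2 \cdot 88^{2} = -16 + 2 \cdot 7744 = -16 + 15488 = 15472$)
$\left(Q{\left(-2 \right)} + \left(5 \cdot 5 - 1\right)\right) c = \left(-2 + \left(5 \cdot 5 - 1\right)\right) 15472 = \left(-2 + \left(25 - 1\right)\right) 15472 = \left(-2 + 24\right) 15472 = 22 \cdot 15472 = 340384$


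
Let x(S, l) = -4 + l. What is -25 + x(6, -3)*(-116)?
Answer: 787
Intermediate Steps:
-25 + x(6, -3)*(-116) = -25 + (-4 - 3)*(-116) = -25 - 7*(-116) = -25 + 812 = 787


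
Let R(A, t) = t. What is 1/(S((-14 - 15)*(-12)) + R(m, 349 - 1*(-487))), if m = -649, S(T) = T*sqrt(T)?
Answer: -209/10361324 + 87*sqrt(87)/5180662 ≈ 0.00013647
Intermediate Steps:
S(T) = T**(3/2)
1/(S((-14 - 15)*(-12)) + R(m, 349 - 1*(-487))) = 1/(((-14 - 15)*(-12))**(3/2) + (349 - 1*(-487))) = 1/((-29*(-12))**(3/2) + (349 + 487)) = 1/(348**(3/2) + 836) = 1/(696*sqrt(87) + 836) = 1/(836 + 696*sqrt(87))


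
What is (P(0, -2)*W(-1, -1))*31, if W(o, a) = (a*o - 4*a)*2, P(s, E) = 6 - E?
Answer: 2480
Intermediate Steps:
W(o, a) = -8*a + 2*a*o (W(o, a) = (-4*a + a*o)*2 = -8*a + 2*a*o)
(P(0, -2)*W(-1, -1))*31 = ((6 - 1*(-2))*(2*(-1)*(-4 - 1)))*31 = ((6 + 2)*(2*(-1)*(-5)))*31 = (8*10)*31 = 80*31 = 2480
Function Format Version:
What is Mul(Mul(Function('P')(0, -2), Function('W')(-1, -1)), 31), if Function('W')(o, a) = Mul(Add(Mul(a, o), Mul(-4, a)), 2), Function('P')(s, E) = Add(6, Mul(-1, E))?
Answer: 2480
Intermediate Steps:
Function('W')(o, a) = Add(Mul(-8, a), Mul(2, a, o)) (Function('W')(o, a) = Mul(Add(Mul(-4, a), Mul(a, o)), 2) = Add(Mul(-8, a), Mul(2, a, o)))
Mul(Mul(Function('P')(0, -2), Function('W')(-1, -1)), 31) = Mul(Mul(Add(6, Mul(-1, -2)), Mul(2, -1, Add(-4, -1))), 31) = Mul(Mul(Add(6, 2), Mul(2, -1, -5)), 31) = Mul(Mul(8, 10), 31) = Mul(80, 31) = 2480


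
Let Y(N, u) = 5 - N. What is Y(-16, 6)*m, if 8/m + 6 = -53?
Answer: -168/59 ≈ -2.8475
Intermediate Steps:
m = -8/59 (m = 8/(-6 - 53) = 8/(-59) = 8*(-1/59) = -8/59 ≈ -0.13559)
Y(-16, 6)*m = (5 - 1*(-16))*(-8/59) = (5 + 16)*(-8/59) = 21*(-8/59) = -168/59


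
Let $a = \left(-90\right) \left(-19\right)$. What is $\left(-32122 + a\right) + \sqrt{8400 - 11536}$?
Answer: $-30412 + 56 i \approx -30412.0 + 56.0 i$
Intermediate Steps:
$a = 1710$
$\left(-32122 + a\right) + \sqrt{8400 - 11536} = \left(-32122 + 1710\right) + \sqrt{8400 - 11536} = -30412 + \sqrt{-3136} = -30412 + 56 i$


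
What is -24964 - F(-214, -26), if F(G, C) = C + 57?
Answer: -24995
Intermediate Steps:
F(G, C) = 57 + C
-24964 - F(-214, -26) = -24964 - (57 - 26) = -24964 - 1*31 = -24964 - 31 = -24995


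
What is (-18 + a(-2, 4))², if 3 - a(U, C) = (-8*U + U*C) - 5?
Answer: 324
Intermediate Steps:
a(U, C) = 8 + 8*U - C*U (a(U, C) = 3 - ((-8*U + U*C) - 5) = 3 - ((-8*U + C*U) - 5) = 3 - (-5 - 8*U + C*U) = 3 + (5 + 8*U - C*U) = 8 + 8*U - C*U)
(-18 + a(-2, 4))² = (-18 + (8 + 8*(-2) - 1*4*(-2)))² = (-18 + (8 - 16 + 8))² = (-18 + 0)² = (-18)² = 324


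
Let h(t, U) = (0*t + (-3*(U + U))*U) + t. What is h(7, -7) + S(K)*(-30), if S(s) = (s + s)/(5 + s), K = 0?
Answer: -287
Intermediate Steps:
S(s) = 2*s/(5 + s) (S(s) = (2*s)/(5 + s) = 2*s/(5 + s))
h(t, U) = t - 6*U² (h(t, U) = (0 + (-6*U)*U) + t = (0 - 6*U²) + t = -6*U² + t = t - 6*U²)
h(7, -7) + S(K)*(-30) = (7 - 6*(-7)²) + (2*0/(5 + 0))*(-30) = (7 - 6*49) + (2*0/5)*(-30) = (7 - 294) + (2*0*(⅕))*(-30) = -287 + 0*(-30) = -287 + 0 = -287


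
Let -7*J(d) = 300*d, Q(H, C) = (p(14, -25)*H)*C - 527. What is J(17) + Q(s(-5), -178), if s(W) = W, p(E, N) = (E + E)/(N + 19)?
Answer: -113587/21 ≈ -5408.9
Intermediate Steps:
p(E, N) = 2*E/(19 + N) (p(E, N) = (2*E)/(19 + N) = 2*E/(19 + N))
Q(H, C) = -527 - 14*C*H/3 (Q(H, C) = ((2*14/(19 - 25))*H)*C - 527 = ((2*14/(-6))*H)*C - 527 = ((2*14*(-1/6))*H)*C - 527 = (-14*H/3)*C - 527 = -14*C*H/3 - 527 = -527 - 14*C*H/3)
J(d) = -300*d/7
J(17) + Q(s(-5), -178) = -300/7*17 + (-527 - 14/3*(-178)*(-5)) = -5100/7 + (-527 - 12460/3) = -5100/7 - 14041/3 = -113587/21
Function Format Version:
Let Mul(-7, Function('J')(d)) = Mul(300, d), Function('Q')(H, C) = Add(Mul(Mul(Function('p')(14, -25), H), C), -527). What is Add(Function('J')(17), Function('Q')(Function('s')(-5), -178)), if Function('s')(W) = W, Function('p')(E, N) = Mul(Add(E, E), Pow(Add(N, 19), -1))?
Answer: Rational(-113587, 21) ≈ -5408.9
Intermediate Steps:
Function('p')(E, N) = Mul(2, E, Pow(Add(19, N), -1)) (Function('p')(E, N) = Mul(Mul(2, E), Pow(Add(19, N), -1)) = Mul(2, E, Pow(Add(19, N), -1)))
Function('Q')(H, C) = Add(-527, Mul(Rational(-14, 3), C, H)) (Function('Q')(H, C) = Add(Mul(Mul(Mul(2, 14, Pow(Add(19, -25), -1)), H), C), -527) = Add(Mul(Mul(Mul(2, 14, Pow(-6, -1)), H), C), -527) = Add(Mul(Mul(Mul(2, 14, Rational(-1, 6)), H), C), -527) = Add(Mul(Mul(Rational(-14, 3), H), C), -527) = Add(Mul(Rational(-14, 3), C, H), -527) = Add(-527, Mul(Rational(-14, 3), C, H)))
Function('J')(d) = Mul(Rational(-300, 7), d) (Function('J')(d) = Mul(Rational(-1, 7), Mul(300, d)) = Mul(Rational(-300, 7), d))
Add(Function('J')(17), Function('Q')(Function('s')(-5), -178)) = Add(Mul(Rational(-300, 7), 17), Add(-527, Mul(Rational(-14, 3), -178, -5))) = Add(Rational(-5100, 7), Add(-527, Rational(-12460, 3))) = Add(Rational(-5100, 7), Rational(-14041, 3)) = Rational(-113587, 21)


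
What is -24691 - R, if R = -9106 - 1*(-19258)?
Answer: -34843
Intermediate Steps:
R = 10152 (R = -9106 + 19258 = 10152)
-24691 - R = -24691 - 1*10152 = -24691 - 10152 = -34843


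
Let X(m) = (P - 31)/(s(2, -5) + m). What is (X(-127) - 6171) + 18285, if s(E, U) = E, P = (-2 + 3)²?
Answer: 302856/25 ≈ 12114.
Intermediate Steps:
P = 1 (P = 1² = 1)
X(m) = -30/(2 + m) (X(m) = (1 - 31)/(2 + m) = -30/(2 + m))
(X(-127) - 6171) + 18285 = (-30/(2 - 127) - 6171) + 18285 = (-30/(-125) - 6171) + 18285 = (-30*(-1/125) - 6171) + 18285 = (6/25 - 6171) + 18285 = -154269/25 + 18285 = 302856/25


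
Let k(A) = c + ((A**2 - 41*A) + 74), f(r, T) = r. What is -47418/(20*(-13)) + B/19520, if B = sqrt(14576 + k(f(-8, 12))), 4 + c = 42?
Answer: 23709/130 + sqrt(3770)/9760 ≈ 182.38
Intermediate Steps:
c = 38 (c = -4 + 42 = 38)
k(A) = 112 + A**2 - 41*A (k(A) = 38 + ((A**2 - 41*A) + 74) = 38 + (74 + A**2 - 41*A) = 112 + A**2 - 41*A)
B = 2*sqrt(3770) (B = sqrt(14576 + (112 + (-8)**2 - 41*(-8))) = sqrt(14576 + (112 + 64 + 328)) = sqrt(14576 + 504) = sqrt(15080) = 2*sqrt(3770) ≈ 122.80)
-47418/(20*(-13)) + B/19520 = -47418/(20*(-13)) + (2*sqrt(3770))/19520 = -47418/(-260) + (2*sqrt(3770))*(1/19520) = -47418*(-1/260) + sqrt(3770)/9760 = 23709/130 + sqrt(3770)/9760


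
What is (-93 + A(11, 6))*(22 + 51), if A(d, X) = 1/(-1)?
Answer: -6862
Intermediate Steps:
A(d, X) = -1
(-93 + A(11, 6))*(22 + 51) = (-93 - 1)*(22 + 51) = -94*73 = -6862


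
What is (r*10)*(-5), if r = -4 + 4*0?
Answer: 200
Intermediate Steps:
r = -4 (r = -4 + 0 = -4)
(r*10)*(-5) = -4*10*(-5) = -40*(-5) = 200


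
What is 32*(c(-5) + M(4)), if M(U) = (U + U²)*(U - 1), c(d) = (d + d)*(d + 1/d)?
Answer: 3584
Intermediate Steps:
c(d) = 2*d*(d + 1/d) (c(d) = (2*d)*(d + 1/d) = 2*d*(d + 1/d))
M(U) = (-1 + U)*(U + U²) (M(U) = (U + U²)*(-1 + U) = (-1 + U)*(U + U²))
32*(c(-5) + M(4)) = 32*((2 + 2*(-5)²) + (4³ - 1*4)) = 32*((2 + 2*25) + (64 - 4)) = 32*((2 + 50) + 60) = 32*(52 + 60) = 32*112 = 3584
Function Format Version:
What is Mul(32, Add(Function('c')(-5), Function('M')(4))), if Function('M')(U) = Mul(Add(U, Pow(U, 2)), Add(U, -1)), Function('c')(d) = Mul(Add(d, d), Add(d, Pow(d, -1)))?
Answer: 3584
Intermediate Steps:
Function('c')(d) = Mul(2, d, Add(d, Pow(d, -1))) (Function('c')(d) = Mul(Mul(2, d), Add(d, Pow(d, -1))) = Mul(2, d, Add(d, Pow(d, -1))))
Function('M')(U) = Mul(Add(-1, U), Add(U, Pow(U, 2))) (Function('M')(U) = Mul(Add(U, Pow(U, 2)), Add(-1, U)) = Mul(Add(-1, U), Add(U, Pow(U, 2))))
Mul(32, Add(Function('c')(-5), Function('M')(4))) = Mul(32, Add(Add(2, Mul(2, Pow(-5, 2))), Add(Pow(4, 3), Mul(-1, 4)))) = Mul(32, Add(Add(2, Mul(2, 25)), Add(64, -4))) = Mul(32, Add(Add(2, 50), 60)) = Mul(32, Add(52, 60)) = Mul(32, 112) = 3584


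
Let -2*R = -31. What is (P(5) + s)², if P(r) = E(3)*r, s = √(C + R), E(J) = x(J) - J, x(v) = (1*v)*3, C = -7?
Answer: (60 + √34)²/4 ≈ 1083.4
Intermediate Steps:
x(v) = 3*v (x(v) = v*3 = 3*v)
R = 31/2 (R = -½*(-31) = 31/2 ≈ 15.500)
E(J) = 2*J (E(J) = 3*J - J = 2*J)
s = √34/2 (s = √(-7 + 31/2) = √(17/2) = √34/2 ≈ 2.9155)
P(r) = 6*r (P(r) = (2*3)*r = 6*r)
(P(5) + s)² = (6*5 + √34/2)² = (30 + √34/2)²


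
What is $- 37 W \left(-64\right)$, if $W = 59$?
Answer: $139712$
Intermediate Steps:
$- 37 W \left(-64\right) = \left(-37\right) 59 \left(-64\right) = \left(-2183\right) \left(-64\right) = 139712$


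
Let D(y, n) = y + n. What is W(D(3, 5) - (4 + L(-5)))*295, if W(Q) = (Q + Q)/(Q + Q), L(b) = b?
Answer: 295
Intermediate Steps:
D(y, n) = n + y
W(Q) = 1 (W(Q) = (2*Q)/((2*Q)) = (2*Q)*(1/(2*Q)) = 1)
W(D(3, 5) - (4 + L(-5)))*295 = 1*295 = 295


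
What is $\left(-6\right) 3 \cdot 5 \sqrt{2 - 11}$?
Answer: $- 270 i \approx - 270.0 i$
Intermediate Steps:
$\left(-6\right) 3 \cdot 5 \sqrt{2 - 11} = \left(-18\right) 5 \sqrt{-9} = - 90 \cdot 3 i = - 270 i$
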